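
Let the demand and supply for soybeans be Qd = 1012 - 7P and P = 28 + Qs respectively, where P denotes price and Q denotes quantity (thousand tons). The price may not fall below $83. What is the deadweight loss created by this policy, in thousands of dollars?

Rearranging supply gives Qs = P - 28. In a free market, 1012 - 7P = P - 28 gives the equilibrium P* = 130, Q* = 102.
Since 83 is below P* = 130, the floor does not bind and the free-market outcome prevails.
Since the control does not bind, no trades are prevented and deadweight loss is zero.

0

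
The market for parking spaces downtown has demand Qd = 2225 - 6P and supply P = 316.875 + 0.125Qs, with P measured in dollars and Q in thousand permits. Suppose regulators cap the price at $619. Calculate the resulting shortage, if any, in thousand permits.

Rearranging supply gives Qs = 8P - 2535. Without the control the market clears where 2225 - 6P = 8P - 2535, i.e. P* = 340 and Q* = 185.
Since 619 is above P* = 340, the ceiling does not bind and the free-market outcome prevails.
Since the control does not bind, there is no shortage.

0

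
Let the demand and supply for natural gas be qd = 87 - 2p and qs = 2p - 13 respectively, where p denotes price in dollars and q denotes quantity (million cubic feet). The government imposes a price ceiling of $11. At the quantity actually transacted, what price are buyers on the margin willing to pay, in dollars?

Setting quantity demanded equal to quantity supplied, 87 - 2p = 2p - 13, gives p* = 25 and q* = 37.
Because the ceiling (11) lies below the market-clearing price, it is binding.
At p = 11: qd = 87 - 2·11 = 65 and qs = 2·11 - 13 = 9.
Only 9 units reach the market. On the demand curve, the marginal buyer's willingness to pay at q = 9 is (87 - 9)/2 = 39.

39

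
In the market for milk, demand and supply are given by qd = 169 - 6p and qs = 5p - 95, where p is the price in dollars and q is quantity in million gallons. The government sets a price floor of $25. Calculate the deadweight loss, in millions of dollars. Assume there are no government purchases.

6.6

Without the control the market clears where 169 - 6p = 5p - 95, i.e. p* = 24 and q* = 25.
Since 25 > 24, the floor is binding.
At p = 25: qd = 169 - 6·25 = 19 and qs = 5·25 - 95 = 30.
Quantity traded falls to 19. At q = 19 the demand price is (169 - 19)/6 = 25 and the supply price is (95 + 19)/5 = 22.8.
Deadweight loss = ½ · (25 - 22.8) · (25 - 19) = ½ · 2.2 · 6 = 6.6.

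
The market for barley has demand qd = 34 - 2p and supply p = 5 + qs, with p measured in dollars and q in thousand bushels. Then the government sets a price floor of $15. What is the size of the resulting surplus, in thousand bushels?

Rearranging supply gives qs = p - 5. Equilibrium: 34 - 2p = p - 5, so 39 = 3p and p* = 13, q* = 8.
The floor of 15 is above the equilibrium price 13, so it binds.
At p = 15: qd = 34 - 2·15 = 4 and qs = 15 - 5 = 10.
Surplus = qs - qd = 10 - 4 = 6.

6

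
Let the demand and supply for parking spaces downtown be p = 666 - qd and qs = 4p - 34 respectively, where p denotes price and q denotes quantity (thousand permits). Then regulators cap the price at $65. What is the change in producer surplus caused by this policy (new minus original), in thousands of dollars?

Rearranging demand gives qd = 666 - p. Without the control the market clears where 666 - p = 4p - 34, i.e. p* = 140 and q* = 526.
Because the ceiling (65) lies below the market-clearing price, it is binding.
At p = 65: qd = 666 - 65 = 601 and qs = 4·65 - 34 = 226.
Producer surplus without the control is ½ · (140 - 8.5) · 526 = 34584.5.
With the ceiling, producers sell 226 units at 65, so PS = ½ · (65 - 8.5) · 226 = 6384.5.
Change in producer surplus = 6384.5 - 34584.5 = -28200.

-28200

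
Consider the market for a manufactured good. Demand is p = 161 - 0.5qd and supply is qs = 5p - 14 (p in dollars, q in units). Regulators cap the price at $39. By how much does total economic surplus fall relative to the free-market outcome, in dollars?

708.75

Rearranging demand gives qd = 322 - 2p. In a free market, 322 - 2p = 5p - 14 gives the equilibrium p* = 48, q* = 226.
Because the ceiling (39) lies below the market-clearing price, it is binding.
At p = 39: qd = 322 - 2·39 = 244 and qs = 5·39 - 14 = 181.
Quantity traded falls to 181. At q = 181 the demand price is (322 - 181)/2 = 70.5 and the supply price is (14 + 181)/5 = 39.
Deadweight loss = ½ · (70.5 - 39) · (226 - 181) = ½ · 31.5 · 45 = 708.75.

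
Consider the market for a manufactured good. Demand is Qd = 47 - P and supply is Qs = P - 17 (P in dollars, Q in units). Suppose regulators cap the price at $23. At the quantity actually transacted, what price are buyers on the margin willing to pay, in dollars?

41

Equilibrium: 47 - P = P - 17, so 64 = 2P and P* = 32, Q* = 15.
Since 23 < 32, the ceiling is binding.
At P = 23: Qd = 47 - 23 = 24 and Qs = 23 - 17 = 6.
Only 6 units reach the market. On the demand curve, the marginal buyer's willingness to pay at Q = 6 is (47 - 6) = 41.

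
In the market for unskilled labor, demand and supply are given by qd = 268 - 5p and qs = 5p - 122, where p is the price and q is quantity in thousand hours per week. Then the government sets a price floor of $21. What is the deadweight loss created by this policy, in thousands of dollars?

Setting quantity demanded equal to quantity supplied, 268 - 5p = 5p - 122, gives p* = 39 and q* = 73.
Since 21 is below p* = 39, the floor does not bind and the free-market outcome prevails.
Since the control does not bind, no trades are prevented and deadweight loss is zero.

0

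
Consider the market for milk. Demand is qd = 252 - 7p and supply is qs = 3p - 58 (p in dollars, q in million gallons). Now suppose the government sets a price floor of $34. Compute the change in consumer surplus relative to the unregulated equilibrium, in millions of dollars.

Setting quantity demanded equal to quantity supplied, 252 - 7p = 3p - 58, gives p* = 31 and q* = 35.
Because the floor (34) lies above the market-clearing price, it is binding.
At p = 34: qd = 252 - 7·34 = 14 and qs = 3·34 - 58 = 44.
Consumer surplus without the control is ½ · (36 - 31) · 35 = 87.5.
With the floor, consumers buy 14 units at 34, so CS = ½ · (36 - 34) · 14 = 14.
Change in consumer surplus = 14 - 87.5 = -73.5.

-73.5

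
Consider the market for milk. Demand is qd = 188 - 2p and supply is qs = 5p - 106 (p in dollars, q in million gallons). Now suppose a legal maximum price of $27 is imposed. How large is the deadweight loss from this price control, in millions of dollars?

Equilibrium: 188 - 2p = 5p - 106, so 294 = 7p and p* = 42, q* = 104.
The ceiling of 27 is below the equilibrium price 42, so it binds.
At p = 27: qd = 188 - 2·27 = 134 and qs = 5·27 - 106 = 29.
Quantity traded falls to 29. At q = 29 the demand price is (188 - 29)/2 = 79.5 and the supply price is (106 + 29)/5 = 27.
Deadweight loss = ½ · (79.5 - 27) · (104 - 29) = ½ · 52.5 · 75 = 1968.75.

1968.75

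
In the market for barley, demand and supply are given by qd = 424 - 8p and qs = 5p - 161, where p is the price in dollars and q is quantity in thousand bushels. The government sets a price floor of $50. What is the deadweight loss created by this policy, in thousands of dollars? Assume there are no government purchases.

Equilibrium: 424 - 8p = 5p - 161, so 585 = 13p and p* = 45, q* = 64.
Since 50 > 45, the floor is binding.
At p = 50: qd = 424 - 8·50 = 24 and qs = 5·50 - 161 = 89.
Quantity traded falls to 24. At q = 24 the demand price is (424 - 24)/8 = 50 and the supply price is (161 + 24)/5 = 37.
Deadweight loss = ½ · (50 - 37) · (64 - 24) = ½ · 13 · 40 = 260.

260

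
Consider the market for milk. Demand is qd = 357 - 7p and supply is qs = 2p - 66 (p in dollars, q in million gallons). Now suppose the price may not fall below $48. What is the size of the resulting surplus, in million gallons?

Setting quantity demanded equal to quantity supplied, 357 - 7p = 2p - 66, gives p* = 47 and q* = 28.
Since 48 > 47, the floor is binding.
At p = 48: qd = 357 - 7·48 = 21 and qs = 2·48 - 66 = 30.
Surplus = qs - qd = 30 - 21 = 9.

9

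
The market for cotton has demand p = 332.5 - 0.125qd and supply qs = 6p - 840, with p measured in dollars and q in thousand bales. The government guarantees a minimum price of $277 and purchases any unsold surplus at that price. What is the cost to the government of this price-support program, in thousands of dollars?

104706

Rearranging demand gives qd = 2660 - 8p. In a free market, 2660 - 8p = 6p - 840 gives the equilibrium p* = 250, q* = 660.
Because the floor (277) lies above the market-clearing price, it is binding.
At p = 277: qd = 2660 - 8·277 = 444 and qs = 6·277 - 840 = 822.
Surplus = qs - qd = 378.
Government expenditure = surplus × support price = 378 × 277 = 104706.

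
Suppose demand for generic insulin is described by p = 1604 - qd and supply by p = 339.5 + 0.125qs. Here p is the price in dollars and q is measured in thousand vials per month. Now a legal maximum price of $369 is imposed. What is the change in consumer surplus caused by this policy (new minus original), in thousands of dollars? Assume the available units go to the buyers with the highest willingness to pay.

-368076

Rearranging demand gives qd = 1604 - p; rearranging supply gives qs = 8p - 2716. In a free market, 1604 - p = 8p - 2716 gives the equilibrium p* = 480, q* = 1124.
Since 369 < 480, the ceiling is binding.
At p = 369: qd = 1604 - 369 = 1235 and qs = 8·369 - 2716 = 236.
Consumer surplus without the control is ½ · (1604 - 480) · 1124 = 631688.
With the ceiling, 236 units are sold at 369 (assume they go to the highest-value buyers). The demand price at q = 236 is 1368, so CS = ½ · [(1604 - 369) + (1368 - 369)] · 236 = 263612.
Change in consumer surplus = 263612 - 631688 = -368076.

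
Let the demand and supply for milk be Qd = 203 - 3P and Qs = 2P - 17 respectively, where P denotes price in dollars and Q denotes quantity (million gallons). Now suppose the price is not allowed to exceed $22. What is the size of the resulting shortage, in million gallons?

Equilibrium: 203 - 3P = 2P - 17, so 220 = 5P and P* = 44, Q* = 71.
Since 22 < 44, the ceiling is binding.
At P = 22: Qd = 203 - 3·22 = 137 and Qs = 2·22 - 17 = 27.
Shortage = Qd - Qs = 137 - 27 = 110.

110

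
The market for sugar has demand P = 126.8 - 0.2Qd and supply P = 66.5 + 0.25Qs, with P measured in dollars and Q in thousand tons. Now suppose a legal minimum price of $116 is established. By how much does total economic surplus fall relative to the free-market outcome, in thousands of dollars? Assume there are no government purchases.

1440

Rearranging demand gives Qd = 634 - 5P; rearranging supply gives Qs = 4P - 266. Setting quantity demanded equal to quantity supplied, 634 - 5P = 4P - 266, gives P* = 100 and Q* = 134.
Because the floor (116) lies above the market-clearing price, it is binding.
At P = 116: Qd = 634 - 5·116 = 54 and Qs = 4·116 - 266 = 198.
Quantity traded falls to 54. At Q = 54 the demand price is (634 - 54)/5 = 116 and the supply price is (266 + 54)/4 = 80.
Deadweight loss = ½ · (116 - 80) · (134 - 54) = ½ · 36 · 80 = 1440.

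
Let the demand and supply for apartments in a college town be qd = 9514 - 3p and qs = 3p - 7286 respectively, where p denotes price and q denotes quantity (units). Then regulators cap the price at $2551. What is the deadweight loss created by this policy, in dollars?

Setting quantity demanded equal to quantity supplied, 9514 - 3p = 3p - 7286, gives p* = 2800 and q* = 1114.
The ceiling of 2551 is below the equilibrium price 2800, so it binds.
At p = 2551: qd = 9514 - 3·2551 = 1861 and qs = 3·2551 - 7286 = 367.
Quantity traded falls to 367. At q = 367 the demand price is (9514 - 367)/3 = 3049 and the supply price is (7286 + 367)/3 = 2551.
Deadweight loss = ½ · (3049 - 2551) · (1114 - 367) = ½ · 498 · 747 = 186003.

186003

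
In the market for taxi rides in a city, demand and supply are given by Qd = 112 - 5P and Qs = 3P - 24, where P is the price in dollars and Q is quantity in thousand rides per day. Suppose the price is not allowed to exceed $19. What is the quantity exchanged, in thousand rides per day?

Setting quantity demanded equal to quantity supplied, 112 - 5P = 3P - 24, gives P* = 17 and Q* = 27.
Since 19 is above P* = 17, the ceiling does not bind and the free-market outcome prevails.

27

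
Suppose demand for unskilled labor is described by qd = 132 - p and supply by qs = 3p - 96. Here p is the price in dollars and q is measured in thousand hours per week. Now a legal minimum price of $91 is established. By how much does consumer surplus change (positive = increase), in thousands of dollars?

Setting quantity demanded equal to quantity supplied, 132 - p = 3p - 96, gives p* = 57 and q* = 75.
Because the floor (91) lies above the market-clearing price, it is binding.
At p = 91: qd = 132 - 91 = 41 and qs = 3·91 - 96 = 177.
Consumer surplus without the control is ½ · (132 - 57) · 75 = 2812.5.
With the floor, consumers buy 41 units at 91, so CS = ½ · (132 - 91) · 41 = 840.5.
Change in consumer surplus = 840.5 - 2812.5 = -1972.

-1972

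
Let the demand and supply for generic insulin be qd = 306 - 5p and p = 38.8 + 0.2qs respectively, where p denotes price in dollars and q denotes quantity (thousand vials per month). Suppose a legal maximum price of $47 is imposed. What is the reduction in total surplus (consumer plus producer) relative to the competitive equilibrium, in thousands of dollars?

45

Rearranging supply gives qs = 5p - 194. Without the control the market clears where 306 - 5p = 5p - 194, i.e. p* = 50 and q* = 56.
The ceiling of 47 is below the equilibrium price 50, so it binds.
At p = 47: qd = 306 - 5·47 = 71 and qs = 5·47 - 194 = 41.
Quantity traded falls to 41. At q = 41 the demand price is (306 - 41)/5 = 53 and the supply price is (194 + 41)/5 = 47.
Deadweight loss = ½ · (53 - 47) · (56 - 41) = ½ · 6 · 15 = 45.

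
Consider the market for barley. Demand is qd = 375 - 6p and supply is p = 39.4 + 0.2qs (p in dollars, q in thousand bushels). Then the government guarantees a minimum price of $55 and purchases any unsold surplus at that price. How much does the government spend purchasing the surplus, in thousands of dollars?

Rearranging supply gives qs = 5p - 197. Setting quantity demanded equal to quantity supplied, 375 - 6p = 5p - 197, gives p* = 52 and q* = 63.
Because the floor (55) lies above the market-clearing price, it is binding.
At p = 55: qd = 375 - 6·55 = 45 and qs = 5·55 - 197 = 78.
Surplus = qs - qd = 33.
Government expenditure = surplus × support price = 33 × 55 = 1815.

1815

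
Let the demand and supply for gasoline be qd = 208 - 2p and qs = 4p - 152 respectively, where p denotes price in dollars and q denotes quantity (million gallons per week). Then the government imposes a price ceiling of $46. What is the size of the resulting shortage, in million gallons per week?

Setting quantity demanded equal to quantity supplied, 208 - 2p = 4p - 152, gives p* = 60 and q* = 88.
Since 46 < 60, the ceiling is binding.
At p = 46: qd = 208 - 2·46 = 116 and qs = 4·46 - 152 = 32.
Shortage = qd - qs = 116 - 32 = 84.

84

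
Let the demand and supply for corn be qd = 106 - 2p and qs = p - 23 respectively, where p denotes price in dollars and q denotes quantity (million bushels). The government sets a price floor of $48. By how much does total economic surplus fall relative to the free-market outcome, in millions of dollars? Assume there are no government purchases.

Equilibrium: 106 - 2p = p - 23, so 129 = 3p and p* = 43, q* = 20.
Because the floor (48) lies above the market-clearing price, it is binding.
At p = 48: qd = 106 - 2·48 = 10 and qs = 48 - 23 = 25.
Quantity traded falls to 10. At q = 10 the demand price is (106 - 10)/2 = 48 and the supply price is 23 + 10 = 33.
Deadweight loss = ½ · (48 - 33) · (20 - 10) = ½ · 15 · 10 = 75.

75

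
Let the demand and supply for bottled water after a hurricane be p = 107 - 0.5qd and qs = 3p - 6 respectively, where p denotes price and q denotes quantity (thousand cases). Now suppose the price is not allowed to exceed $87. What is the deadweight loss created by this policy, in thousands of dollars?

0

Rearranging demand gives qd = 214 - 2p. Without the control the market clears where 214 - 2p = 3p - 6, i.e. p* = 44 and q* = 126.
The ceiling of 87 is above the equilibrium price 44, so it is not binding; the market clears at p* = 44, q* = 126.
Since the control does not bind, no trades are prevented and deadweight loss is zero.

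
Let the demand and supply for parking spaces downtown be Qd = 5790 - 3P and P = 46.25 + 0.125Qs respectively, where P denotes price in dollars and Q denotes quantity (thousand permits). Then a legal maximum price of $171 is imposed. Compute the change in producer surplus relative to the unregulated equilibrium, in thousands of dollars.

Rearranging supply gives Qs = 8P - 370. Setting quantity demanded equal to quantity supplied, 5790 - 3P = 8P - 370, gives P* = 560 and Q* = 4110.
Since 171 < 560, the ceiling is binding.
At P = 171: Qd = 5790 - 3·171 = 5277 and Qs = 8·171 - 370 = 998.
Producer surplus without the control is ½ · (560 - 46.25) · 4110 = 1055756.25.
With the ceiling, producers sell 998 units at 171, so PS = ½ · (171 - 46.25) · 998 = 62250.25.
Change in producer surplus = 62250.25 - 1055756.25 = -993506.

-993506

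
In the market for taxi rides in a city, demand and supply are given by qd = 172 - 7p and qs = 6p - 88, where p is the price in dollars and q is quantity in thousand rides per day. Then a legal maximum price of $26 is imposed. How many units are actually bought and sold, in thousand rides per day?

32

Equilibrium: 172 - 7p = 6p - 88, so 260 = 13p and p* = 20, q* = 32.
The ceiling of 26 is above the equilibrium price 20, so it is not binding; the market clears at p* = 20, q* = 32.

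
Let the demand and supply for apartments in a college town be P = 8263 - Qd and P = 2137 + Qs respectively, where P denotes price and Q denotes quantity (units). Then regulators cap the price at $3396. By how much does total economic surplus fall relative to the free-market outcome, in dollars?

3254416

Rearranging demand gives Qd = 8263 - P; rearranging supply gives Qs = P - 2137. Equilibrium: 8263 - P = P - 2137, so 10400 = 2P and P* = 5200, Q* = 3063.
The ceiling of 3396 is below the equilibrium price 5200, so it binds.
At P = 3396: Qd = 8263 - 3396 = 4867 and Qs = 3396 - 2137 = 1259.
Quantity traded falls to 1259. At Q = 1259 the demand price is 8263 - 1259 = 7004 and the supply price is 2137 + 1259 = 3396.
Deadweight loss = ½ · (7004 - 3396) · (3063 - 1259) = ½ · 3608 · 1804 = 3254416.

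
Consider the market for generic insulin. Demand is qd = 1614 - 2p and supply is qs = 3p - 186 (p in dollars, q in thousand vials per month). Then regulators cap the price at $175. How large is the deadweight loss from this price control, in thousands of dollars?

128343.75

Without the control the market clears where 1614 - 2p = 3p - 186, i.e. p* = 360 and q* = 894.
Because the ceiling (175) lies below the market-clearing price, it is binding.
At p = 175: qd = 1614 - 2·175 = 1264 and qs = 3·175 - 186 = 339.
Quantity traded falls to 339. At q = 339 the demand price is (1614 - 339)/2 = 637.5 and the supply price is (186 + 339)/3 = 175.
Deadweight loss = ½ · (637.5 - 175) · (894 - 339) = ½ · 462.5 · 555 = 128343.75.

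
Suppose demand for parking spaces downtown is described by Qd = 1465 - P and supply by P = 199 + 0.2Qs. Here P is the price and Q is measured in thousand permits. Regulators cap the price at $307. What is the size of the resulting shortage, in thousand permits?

Rearranging supply gives Qs = 5P - 995. Without the control the market clears where 1465 - P = 5P - 995, i.e. P* = 410 and Q* = 1055.
Since 307 < 410, the ceiling is binding.
At P = 307: Qd = 1465 - 307 = 1158 and Qs = 5·307 - 995 = 540.
Shortage = Qd - Qs = 1158 - 540 = 618.

618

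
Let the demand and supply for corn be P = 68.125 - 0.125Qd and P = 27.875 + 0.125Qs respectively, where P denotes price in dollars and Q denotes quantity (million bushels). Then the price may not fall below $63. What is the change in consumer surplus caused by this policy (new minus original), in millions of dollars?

Rearranging demand gives Qd = 545 - 8P; rearranging supply gives Qs = 8P - 223. Without the control the market clears where 545 - 8P = 8P - 223, i.e. P* = 48 and Q* = 161.
The floor of 63 is above the equilibrium price 48, so it binds.
At P = 63: Qd = 545 - 8·63 = 41 and Qs = 8·63 - 223 = 281.
Consumer surplus without the control is ½ · (68.125 - 48) · 161 = 1620.0625.
With the floor, consumers buy 41 units at 63, so CS = ½ · (68.125 - 63) · 41 = 105.0625.
Change in consumer surplus = 105.0625 - 1620.0625 = -1515.

-1515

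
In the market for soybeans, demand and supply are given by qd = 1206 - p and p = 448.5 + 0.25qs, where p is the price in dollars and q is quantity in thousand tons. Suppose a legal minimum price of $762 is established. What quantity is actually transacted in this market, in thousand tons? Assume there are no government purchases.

Rearranging supply gives qs = 4p - 1794. In a free market, 1206 - p = 4p - 1794 gives the equilibrium p* = 600, q* = 606.
Since 762 > 600, the floor is binding.
At p = 762: qd = 1206 - 762 = 444 and qs = 4·762 - 1794 = 1254.
The quantity actually transacted is the short side, demand: 444.

444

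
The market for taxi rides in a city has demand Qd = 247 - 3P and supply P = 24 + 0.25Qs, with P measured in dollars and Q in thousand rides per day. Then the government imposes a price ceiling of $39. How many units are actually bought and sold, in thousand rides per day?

Rearranging supply gives Qs = 4P - 96. Setting quantity demanded equal to quantity supplied, 247 - 3P = 4P - 96, gives P* = 49 and Q* = 100.
The ceiling of 39 is below the equilibrium price 49, so it binds.
At P = 39: Qd = 247 - 3·39 = 130 and Qs = 4·39 - 96 = 60.
The quantity actually transacted is the short side, supply: 60.

60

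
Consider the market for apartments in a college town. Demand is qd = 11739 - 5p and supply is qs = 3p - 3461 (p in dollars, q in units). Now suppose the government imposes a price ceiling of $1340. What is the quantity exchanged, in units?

Without the control the market clears where 11739 - 5p = 3p - 3461, i.e. p* = 1900 and q* = 2239.
Because the ceiling (1340) lies below the market-clearing price, it is binding.
At p = 1340: qd = 11739 - 5·1340 = 5039 and qs = 3·1340 - 3461 = 559.
The quantity actually transacted is the short side, supply: 559.

559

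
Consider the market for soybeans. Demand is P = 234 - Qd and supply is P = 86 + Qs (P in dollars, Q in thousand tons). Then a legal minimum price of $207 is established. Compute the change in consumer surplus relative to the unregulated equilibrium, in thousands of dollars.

-2373.5

Rearranging demand gives Qd = 234 - P; rearranging supply gives Qs = P - 86. Equilibrium: 234 - P = P - 86, so 320 = 2P and P* = 160, Q* = 74.
Because the floor (207) lies above the market-clearing price, it is binding.
At P = 207: Qd = 234 - 207 = 27 and Qs = 207 - 86 = 121.
Consumer surplus without the control is ½ · (234 - 160) · 74 = 2738.
With the floor, consumers buy 27 units at 207, so CS = ½ · (234 - 207) · 27 = 364.5.
Change in consumer surplus = 364.5 - 2738 = -2373.5.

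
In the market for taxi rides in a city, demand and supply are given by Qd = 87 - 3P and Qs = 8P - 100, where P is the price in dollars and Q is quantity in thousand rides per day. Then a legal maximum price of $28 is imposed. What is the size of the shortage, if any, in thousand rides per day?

In a free market, 87 - 3P = 8P - 100 gives the equilibrium P* = 17, Q* = 36.
The ceiling of 28 is above the equilibrium price 17, so it is not binding; the market clears at P* = 17, Q* = 36.
Since the control does not bind, there is no shortage.

0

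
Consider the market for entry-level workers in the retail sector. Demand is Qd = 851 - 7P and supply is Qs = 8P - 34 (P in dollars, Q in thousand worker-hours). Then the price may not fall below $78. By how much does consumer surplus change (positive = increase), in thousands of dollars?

Without the control the market clears where 851 - 7P = 8P - 34, i.e. P* = 59 and Q* = 438.
The floor of 78 is above the equilibrium price 59, so it binds.
At P = 78: Qd = 851 - 7·78 = 305 and Qs = 8·78 - 34 = 590.
Consumer surplus without the control is ½ · (851/7 - 59) · 438 = 95922/7.
With the floor, consumers buy 305 units at 78, so CS = ½ · (851/7 - 78) · 305 = 93025/14.
Change in consumer surplus = 93025/14 - 95922/7 = -7058.5.

-7058.5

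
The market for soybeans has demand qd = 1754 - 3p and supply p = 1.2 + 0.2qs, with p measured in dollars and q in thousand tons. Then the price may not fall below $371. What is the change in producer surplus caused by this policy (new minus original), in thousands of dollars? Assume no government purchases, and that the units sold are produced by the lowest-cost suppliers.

Rearranging supply gives qs = 5p - 6. Setting quantity demanded equal to quantity supplied, 1754 - 3p = 5p - 6, gives p* = 220 and q* = 1094.
Since 371 > 220, the floor is binding.
At p = 371: qd = 1754 - 3·371 = 641 and qs = 5·371 - 6 = 1849.
Producer surplus without the control is ½ · (220 - 1.2) · 1094 = 119683.6.
With the floor, 641 units are sold at 371. The supply price at q = 641 is 129.4, so PS = ½ · [(371 - 1.2) + (371 - 129.4)] · 641 = 195953.7.
Change in producer surplus = 195953.7 - 119683.6 = 76270.1.

76270.1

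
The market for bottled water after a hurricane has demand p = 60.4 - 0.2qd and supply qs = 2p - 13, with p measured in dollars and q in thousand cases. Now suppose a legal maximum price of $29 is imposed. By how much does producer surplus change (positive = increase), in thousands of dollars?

-976

Rearranging demand gives qd = 302 - 5p. Without the control the market clears where 302 - 5p = 2p - 13, i.e. p* = 45 and q* = 77.
The ceiling of 29 is below the equilibrium price 45, so it binds.
At p = 29: qd = 302 - 5·29 = 157 and qs = 2·29 - 13 = 45.
Producer surplus without the control is ½ · (45 - 6.5) · 77 = 1482.25.
With the ceiling, producers sell 45 units at 29, so PS = ½ · (29 - 6.5) · 45 = 506.25.
Change in producer surplus = 506.25 - 1482.25 = -976.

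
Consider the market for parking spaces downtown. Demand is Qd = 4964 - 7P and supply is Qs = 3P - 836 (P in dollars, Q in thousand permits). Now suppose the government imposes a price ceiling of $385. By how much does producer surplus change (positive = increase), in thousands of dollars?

In a free market, 4964 - 7P = 3P - 836 gives the equilibrium P* = 580, Q* = 904.
The ceiling of 385 is below the equilibrium price 580, so it binds.
At P = 385: Qd = 4964 - 7·385 = 2269 and Qs = 3·385 - 836 = 319.
Producer surplus without the control is ½ · (580 - 836/3) · 904 = 408608/3.
With the ceiling, producers sell 319 units at 385, so PS = ½ · (385 - 836/3) · 319 = 101761/6.
Change in producer surplus = 101761/6 - 408608/3 = -119242.5.

-119242.5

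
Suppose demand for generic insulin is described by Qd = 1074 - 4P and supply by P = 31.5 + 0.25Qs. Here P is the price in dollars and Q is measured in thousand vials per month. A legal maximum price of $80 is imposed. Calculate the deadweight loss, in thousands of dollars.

Rearranging supply gives Qs = 4P - 126. Without the control the market clears where 1074 - 4P = 4P - 126, i.e. P* = 150 and Q* = 474.
The ceiling of 80 is below the equilibrium price 150, so it binds.
At P = 80: Qd = 1074 - 4·80 = 754 and Qs = 4·80 - 126 = 194.
Quantity traded falls to 194. At Q = 194 the demand price is (1074 - 194)/4 = 220 and the supply price is (126 + 194)/4 = 80.
Deadweight loss = ½ · (220 - 80) · (474 - 194) = ½ · 140 · 280 = 19600.

19600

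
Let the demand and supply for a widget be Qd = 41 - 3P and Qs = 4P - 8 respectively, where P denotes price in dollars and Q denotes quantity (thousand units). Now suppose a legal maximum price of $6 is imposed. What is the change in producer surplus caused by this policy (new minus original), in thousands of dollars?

-18

Without the control the market clears where 41 - 3P = 4P - 8, i.e. P* = 7 and Q* = 20.
The ceiling of 6 is below the equilibrium price 7, so it binds.
At P = 6: Qd = 41 - 3·6 = 23 and Qs = 4·6 - 8 = 16.
Producer surplus without the control is ½ · (7 - 2) · 20 = 50.
With the ceiling, producers sell 16 units at 6, so PS = ½ · (6 - 2) · 16 = 32.
Change in producer surplus = 32 - 50 = -18.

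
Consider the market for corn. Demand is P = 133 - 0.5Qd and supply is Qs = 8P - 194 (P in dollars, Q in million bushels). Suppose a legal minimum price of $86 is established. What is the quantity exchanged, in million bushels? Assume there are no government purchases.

Rearranging demand gives Qd = 266 - 2P. Without the control the market clears where 266 - 2P = 8P - 194, i.e. P* = 46 and Q* = 174.
Since 86 > 46, the floor is binding.
At P = 86: Qd = 266 - 2·86 = 94 and Qs = 8·86 - 194 = 494.
The quantity actually transacted is the short side, demand: 94.

94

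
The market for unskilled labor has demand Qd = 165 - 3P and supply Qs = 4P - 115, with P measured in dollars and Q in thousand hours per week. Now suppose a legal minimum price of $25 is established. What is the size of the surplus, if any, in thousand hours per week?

0

Equilibrium: 165 - 3P = 4P - 115, so 280 = 7P and P* = 40, Q* = 45.
The floor of 25 is below the equilibrium price 40, so it is not binding; the market clears at P* = 40, Q* = 45.
Since the control does not bind, there is no surplus.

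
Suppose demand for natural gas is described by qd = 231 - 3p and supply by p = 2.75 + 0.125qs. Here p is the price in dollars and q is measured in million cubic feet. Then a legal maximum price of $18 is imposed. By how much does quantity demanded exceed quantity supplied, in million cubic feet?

Rearranging supply gives qs = 8p - 22. Equilibrium: 231 - 3p = 8p - 22, so 253 = 11p and p* = 23, q* = 162.
Since 18 < 23, the ceiling is binding.
At p = 18: qd = 231 - 3·18 = 177 and qs = 8·18 - 22 = 122.
Shortage = qd - qs = 177 - 122 = 55.

55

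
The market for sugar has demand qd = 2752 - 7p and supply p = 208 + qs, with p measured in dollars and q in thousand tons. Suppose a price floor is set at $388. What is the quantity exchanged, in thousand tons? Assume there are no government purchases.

36

Rearranging supply gives qs = p - 208. Without the control the market clears where 2752 - 7p = p - 208, i.e. p* = 370 and q* = 162.
Since 388 > 370, the floor is binding.
At p = 388: qd = 2752 - 7·388 = 36 and qs = 388 - 208 = 180.
The quantity actually transacted is the short side, demand: 36.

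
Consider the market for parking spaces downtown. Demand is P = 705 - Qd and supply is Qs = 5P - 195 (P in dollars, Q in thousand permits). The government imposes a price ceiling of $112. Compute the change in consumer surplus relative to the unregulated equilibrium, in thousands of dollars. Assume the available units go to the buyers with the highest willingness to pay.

-4180

Rearranging demand gives Qd = 705 - P. In a free market, 705 - P = 5P - 195 gives the equilibrium P* = 150, Q* = 555.
Because the ceiling (112) lies below the market-clearing price, it is binding.
At P = 112: Qd = 705 - 112 = 593 and Qs = 5·112 - 195 = 365.
Consumer surplus without the control is ½ · (705 - 150) · 555 = 154012.5.
With the ceiling, 365 units are sold at 112 (assume they go to the highest-value buyers). The demand price at Q = 365 is 340, so CS = ½ · [(705 - 112) + (340 - 112)] · 365 = 149832.5.
Change in consumer surplus = 149832.5 - 154012.5 = -4180.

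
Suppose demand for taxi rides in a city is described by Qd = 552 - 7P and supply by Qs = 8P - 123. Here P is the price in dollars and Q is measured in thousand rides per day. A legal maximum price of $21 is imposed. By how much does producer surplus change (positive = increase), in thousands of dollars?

-3384

Without the control the market clears where 552 - 7P = 8P - 123, i.e. P* = 45 and Q* = 237.
Because the ceiling (21) lies below the market-clearing price, it is binding.
At P = 21: Qd = 552 - 7·21 = 405 and Qs = 8·21 - 123 = 45.
Producer surplus without the control is ½ · (45 - 15.375) · 237 = 3510.5625.
With the ceiling, producers sell 45 units at 21, so PS = ½ · (21 - 15.375) · 45 = 126.5625.
Change in producer surplus = 126.5625 - 3510.5625 = -3384.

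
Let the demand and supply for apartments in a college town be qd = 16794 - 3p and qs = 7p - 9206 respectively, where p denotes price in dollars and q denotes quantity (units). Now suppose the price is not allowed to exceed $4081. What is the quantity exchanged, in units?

8994

Without the control the market clears where 16794 - 3p = 7p - 9206, i.e. p* = 2600 and q* = 8994.
Since 4081 is above p* = 2600, the ceiling does not bind and the free-market outcome prevails.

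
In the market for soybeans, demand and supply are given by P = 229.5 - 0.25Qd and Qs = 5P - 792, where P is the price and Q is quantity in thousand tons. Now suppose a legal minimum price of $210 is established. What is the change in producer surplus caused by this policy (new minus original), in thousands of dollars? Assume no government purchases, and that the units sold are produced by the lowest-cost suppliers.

Rearranging demand gives Qd = 918 - 4P. In a free market, 918 - 4P = 5P - 792 gives the equilibrium P* = 190, Q* = 158.
The floor of 210 is above the equilibrium price 190, so it binds.
At P = 210: Qd = 918 - 4·210 = 78 and Qs = 5·210 - 792 = 258.
Producer surplus without the control is ½ · (190 - 158.4) · 158 = 2496.4.
With the floor, 78 units are sold at 210. The supply price at Q = 78 is 174, so PS = ½ · [(210 - 158.4) + (210 - 174)] · 78 = 3416.4.
Change in producer surplus = 3416.4 - 2496.4 = 920.

920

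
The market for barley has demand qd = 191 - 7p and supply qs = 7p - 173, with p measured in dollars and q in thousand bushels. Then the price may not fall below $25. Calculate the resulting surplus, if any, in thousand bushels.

0

In a free market, 191 - 7p = 7p - 173 gives the equilibrium p* = 26, q* = 9.
The floor of 25 is below the equilibrium price 26, so it is not binding; the market clears at p* = 26, q* = 9.
Since the control does not bind, there is no surplus.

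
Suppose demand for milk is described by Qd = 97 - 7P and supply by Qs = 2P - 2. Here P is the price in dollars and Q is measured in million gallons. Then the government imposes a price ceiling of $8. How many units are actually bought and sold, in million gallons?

Setting quantity demanded equal to quantity supplied, 97 - 7P = 2P - 2, gives P* = 11 and Q* = 20.
Because the ceiling (8) lies below the market-clearing price, it is binding.
At P = 8: Qd = 97 - 7·8 = 41 and Qs = 2·8 - 2 = 14.
The quantity actually transacted is the short side, supply: 14.

14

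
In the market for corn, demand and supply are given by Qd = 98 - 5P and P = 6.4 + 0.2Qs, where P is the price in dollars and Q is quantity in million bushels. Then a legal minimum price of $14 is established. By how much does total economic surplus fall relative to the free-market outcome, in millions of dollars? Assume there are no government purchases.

5

Rearranging supply gives Qs = 5P - 32. Setting quantity demanded equal to quantity supplied, 98 - 5P = 5P - 32, gives P* = 13 and Q* = 33.
Because the floor (14) lies above the market-clearing price, it is binding.
At P = 14: Qd = 98 - 5·14 = 28 and Qs = 5·14 - 32 = 38.
Quantity traded falls to 28. At Q = 28 the demand price is (98 - 28)/5 = 14 and the supply price is (32 + 28)/5 = 12.
Deadweight loss = ½ · (14 - 12) · (33 - 28) = ½ · 2 · 5 = 5.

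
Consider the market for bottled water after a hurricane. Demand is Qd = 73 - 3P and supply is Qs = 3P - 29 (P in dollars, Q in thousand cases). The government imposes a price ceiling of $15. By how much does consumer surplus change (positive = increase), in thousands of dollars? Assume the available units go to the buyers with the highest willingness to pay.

Without the control the market clears where 73 - 3P = 3P - 29, i.e. P* = 17 and Q* = 22.
Since 15 < 17, the ceiling is binding.
At P = 15: Qd = 73 - 3·15 = 28 and Qs = 3·15 - 29 = 16.
Consumer surplus without the control is ½ · (73/3 - 17) · 22 = 242/3.
With the ceiling, 16 units are sold at 15 (assume they go to the highest-value buyers). The demand price at Q = 16 is 19, so CS = ½ · [(73/3 - 15) + (19 - 15)] · 16 = 320/3.
Change in consumer surplus = 320/3 - 242/3 = 26.

26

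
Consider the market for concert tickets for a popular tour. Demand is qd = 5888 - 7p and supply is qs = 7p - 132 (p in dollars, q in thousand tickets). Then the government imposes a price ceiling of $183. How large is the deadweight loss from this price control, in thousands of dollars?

427063

Without the control the market clears where 5888 - 7p = 7p - 132, i.e. p* = 430 and q* = 2878.
The ceiling of 183 is below the equilibrium price 430, so it binds.
At p = 183: qd = 5888 - 7·183 = 4607 and qs = 7·183 - 132 = 1149.
Quantity traded falls to 1149. At q = 1149 the demand price is (5888 - 1149)/7 = 677 and the supply price is (132 + 1149)/7 = 183.
Deadweight loss = ½ · (677 - 183) · (2878 - 1149) = ½ · 494 · 1729 = 427063.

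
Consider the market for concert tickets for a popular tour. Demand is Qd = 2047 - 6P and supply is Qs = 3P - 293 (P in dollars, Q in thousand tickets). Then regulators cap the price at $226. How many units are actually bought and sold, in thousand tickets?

385

Without the control the market clears where 2047 - 6P = 3P - 293, i.e. P* = 260 and Q* = 487.
Since 226 < 260, the ceiling is binding.
At P = 226: Qd = 2047 - 6·226 = 691 and Qs = 3·226 - 293 = 385.
The quantity actually transacted is the short side, supply: 385.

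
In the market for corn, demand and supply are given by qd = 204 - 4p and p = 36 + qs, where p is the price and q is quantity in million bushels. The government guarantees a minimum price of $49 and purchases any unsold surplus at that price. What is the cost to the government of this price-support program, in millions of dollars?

245

Rearranging supply gives qs = p - 36. Setting quantity demanded equal to quantity supplied, 204 - 4p = p - 36, gives p* = 48 and q* = 12.
The floor of 49 is above the equilibrium price 48, so it binds.
At p = 49: qd = 204 - 4·49 = 8 and qs = 49 - 36 = 13.
Surplus = qs - qd = 5.
Government expenditure = surplus × support price = 5 × 49 = 245.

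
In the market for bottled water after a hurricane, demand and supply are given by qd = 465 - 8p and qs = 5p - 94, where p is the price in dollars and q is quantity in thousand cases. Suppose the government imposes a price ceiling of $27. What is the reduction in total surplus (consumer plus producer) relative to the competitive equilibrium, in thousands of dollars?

Setting quantity demanded equal to quantity supplied, 465 - 8p = 5p - 94, gives p* = 43 and q* = 121.
Because the ceiling (27) lies below the market-clearing price, it is binding.
At p = 27: qd = 465 - 8·27 = 249 and qs = 5·27 - 94 = 41.
Quantity traded falls to 41. At q = 41 the demand price is (465 - 41)/8 = 53 and the supply price is (94 + 41)/5 = 27.
Deadweight loss = ½ · (53 - 27) · (121 - 41) = ½ · 26 · 80 = 1040.

1040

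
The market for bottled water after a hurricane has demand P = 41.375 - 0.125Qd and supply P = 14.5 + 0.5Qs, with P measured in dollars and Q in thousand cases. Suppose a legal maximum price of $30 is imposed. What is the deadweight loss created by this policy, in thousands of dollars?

45

Rearranging demand gives Qd = 331 - 8P; rearranging supply gives Qs = 2P - 29. Equilibrium: 331 - 8P = 2P - 29, so 360 = 10P and P* = 36, Q* = 43.
Since 30 < 36, the ceiling is binding.
At P = 30: Qd = 331 - 8·30 = 91 and Qs = 2·30 - 29 = 31.
Quantity traded falls to 31. At Q = 31 the demand price is (331 - 31)/8 = 37.5 and the supply price is (29 + 31)/2 = 30.
Deadweight loss = ½ · (37.5 - 30) · (43 - 31) = ½ · 7.5 · 12 = 45.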